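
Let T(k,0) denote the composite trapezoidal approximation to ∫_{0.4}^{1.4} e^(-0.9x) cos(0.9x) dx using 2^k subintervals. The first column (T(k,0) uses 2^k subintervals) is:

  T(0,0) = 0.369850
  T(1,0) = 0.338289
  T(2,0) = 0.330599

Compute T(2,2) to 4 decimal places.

Richardson extrapolation on the trapezoidal column (denominator 4−1=3):
T(1,1) = (4·0.338289 − 0.369850) / 3 = 0.327769
T(2,1) = (4·0.330599 − 0.338289) / 3 = 0.328036
T(2,2) = 0.328036 + (0.328036 − 0.327769)/15 = 0.328054

0.3281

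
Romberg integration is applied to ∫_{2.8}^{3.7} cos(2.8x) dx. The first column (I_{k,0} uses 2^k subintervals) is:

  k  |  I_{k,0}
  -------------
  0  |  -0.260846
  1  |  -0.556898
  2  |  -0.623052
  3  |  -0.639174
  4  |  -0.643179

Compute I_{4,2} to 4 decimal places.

-0.6445

Richardson extrapolation on the trapezoidal column (denominator 4−1=3):
I_{3,1} = -0.639174 + (-0.639174 − (-0.623052))/3 = -0.644548
I_{4,1} = (4·(-0.643179) − (-0.639174)) / 3 = -0.644514
I_{4,2} = -0.644514 + (-0.644514 − (-0.644548))/15 = -0.644512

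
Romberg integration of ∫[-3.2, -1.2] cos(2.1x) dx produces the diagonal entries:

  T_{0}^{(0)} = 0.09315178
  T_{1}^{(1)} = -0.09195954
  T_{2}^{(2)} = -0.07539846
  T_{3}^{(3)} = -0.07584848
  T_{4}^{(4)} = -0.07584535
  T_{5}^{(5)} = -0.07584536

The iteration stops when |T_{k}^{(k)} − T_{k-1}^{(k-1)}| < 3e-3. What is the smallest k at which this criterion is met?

k = 3

|T_{1}^{(1)} − T_{0}^{(0)}| = 0.18511132 ≥ 3e-3
|T_{2}^{(2)} − T_{1}^{(1)}| = 0.01656108 ≥ 3e-3
|T_{3}^{(3)} − T_{2}^{(2)}| = 0.00045002 < 3e-3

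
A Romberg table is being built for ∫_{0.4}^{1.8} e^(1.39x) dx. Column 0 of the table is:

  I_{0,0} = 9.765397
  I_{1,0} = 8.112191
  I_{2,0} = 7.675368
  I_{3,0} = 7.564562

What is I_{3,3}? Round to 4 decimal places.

7.5275

I_{1,1} = 8.112191 + (8.112191 − 9.765397)/3 = 7.561122
I_{2,1} = (4·7.675368 − 8.112191) / 3 = 7.529760
I_{3,1} = 7.564562 + (7.564562 − 7.675368)/3 = 7.527627
I_{2,2} = (16·7.529760 − 7.561122) / 15 = 7.527669
I_{3,2} = (16·7.527627 − 7.529760) / 15 = 7.527485
I_{3,3} = (64·7.527485 − 7.527669) / 63 = 7.527482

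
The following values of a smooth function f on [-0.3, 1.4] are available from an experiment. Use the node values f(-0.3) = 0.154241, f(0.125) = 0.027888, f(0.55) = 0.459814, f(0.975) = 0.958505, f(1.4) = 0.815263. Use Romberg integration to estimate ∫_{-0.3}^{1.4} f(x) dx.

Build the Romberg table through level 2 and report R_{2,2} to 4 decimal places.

R_{0,0} (trapezoid, 1 panel, h=1.7000): 0.824078
R_{1,0} (trapezoid, 2 panels, h=0.8500): 0.802881
R_{2,0} (trapezoid, 4 panels, h=0.4250): 0.820658
R_{1,1} = 0.802881 + (0.802881 − 0.824078)/3 = 0.795815
R_{2,1} = 0.820658 + (0.820658 − 0.802881)/3 = 0.826584
R_{2,2} = 0.826584 + (0.826584 − 0.795815)/15 = 0.828635

0.8286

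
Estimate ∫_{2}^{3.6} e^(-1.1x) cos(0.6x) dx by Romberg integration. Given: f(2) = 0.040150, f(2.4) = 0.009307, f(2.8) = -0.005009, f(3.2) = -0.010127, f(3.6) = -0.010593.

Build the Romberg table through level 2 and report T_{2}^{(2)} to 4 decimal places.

T_{0}^{(0)} (trapezoid, 1 panel, h=1.6000): 0.023646
T_{1}^{(0)} (trapezoid, 2 panels, h=0.8000): 0.007816
T_{2}^{(0)} (trapezoid, 4 panels, h=0.4000): 0.003580
T_{1}^{(1)} = 0.007816 + (0.007816 − 0.023646)/3 = 0.002539
T_{2}^{(1)} = 0.003580 + (0.003580 − 0.007816)/3 = 0.002168
T_{2}^{(2)} = 0.002168 + (0.002168 − 0.002539)/15 = 0.002143

0.0021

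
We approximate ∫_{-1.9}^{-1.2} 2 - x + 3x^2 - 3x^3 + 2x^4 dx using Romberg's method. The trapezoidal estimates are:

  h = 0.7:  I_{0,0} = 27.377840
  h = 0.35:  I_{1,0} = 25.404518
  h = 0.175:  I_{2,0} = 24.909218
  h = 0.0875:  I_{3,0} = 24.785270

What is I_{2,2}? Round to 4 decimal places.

24.7439

Richardson extrapolation on the trapezoidal column (denominator 4−1=3):
I_{1,1} = (4·25.404518 − 27.377840) / 3 = 24.746744
I_{2,1} = (4·24.909218 − 25.404518) / 3 = 24.744118
I_{2,2} = 24.744118 + (24.744118 − 24.746744)/15 = 24.743943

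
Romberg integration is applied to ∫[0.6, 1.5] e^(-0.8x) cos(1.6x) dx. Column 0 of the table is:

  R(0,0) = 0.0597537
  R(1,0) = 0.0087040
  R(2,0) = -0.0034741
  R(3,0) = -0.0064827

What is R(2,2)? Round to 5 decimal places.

-0.00748

Richardson extrapolation on the trapezoidal column (denominator 4−1=3):
R(1,1) = (4·0.0087040 − 0.0597537) / 3 = -0.0083126
R(2,1) = -0.0034741 + (-0.0034741 − 0.0087040)/3 = -0.0075335
R(2,2) = -0.0075335 + (-0.0075335 − (-0.0083126))/15 = -0.0074816
(Column j=1 coincides with Simpson's rule on the same nodes.)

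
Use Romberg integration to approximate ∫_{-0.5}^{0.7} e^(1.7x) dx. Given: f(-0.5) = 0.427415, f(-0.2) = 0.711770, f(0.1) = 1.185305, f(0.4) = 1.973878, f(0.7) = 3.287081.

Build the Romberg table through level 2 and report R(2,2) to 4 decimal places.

1.6822

R(0,0) (trapezoid, 1 panel, h=1.2000): 2.228698
R(1,0) (trapezoid, 2 panels, h=0.6000): 1.825532
R(2,0) (trapezoid, 4 panels, h=0.3000): 1.718460
R(1,1) = 1.825532 + (1.825532 − 2.228698)/3 = 1.691143
R(2,1) = 1.718460 + (1.718460 − 1.825532)/3 = 1.682769
R(2,2) = 1.682769 + (1.682769 − 1.691143)/15 = 1.682211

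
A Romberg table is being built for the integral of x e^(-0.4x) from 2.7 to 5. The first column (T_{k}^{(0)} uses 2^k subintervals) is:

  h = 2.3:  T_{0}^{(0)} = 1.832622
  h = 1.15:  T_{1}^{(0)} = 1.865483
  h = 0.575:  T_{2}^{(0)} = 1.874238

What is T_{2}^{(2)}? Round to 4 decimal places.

Richardson extrapolation on the trapezoidal column (denominator 4−1=3):
T_{1}^{(1)} = (4·1.865483 − 1.832622) / 3 = 1.876437
T_{2}^{(1)} = 1.874238 + (1.874238 − 1.865483)/3 = 1.877156
T_{2}^{(2)} = (16·1.877156 − 1.876437) / 15 = 1.877204

1.8772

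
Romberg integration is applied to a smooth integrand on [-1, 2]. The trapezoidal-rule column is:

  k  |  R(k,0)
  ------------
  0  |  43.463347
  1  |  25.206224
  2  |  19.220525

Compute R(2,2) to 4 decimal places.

Richardson extrapolation on the trapezoidal column (denominator 4−1=3):
R(1,1) = 25.206224 + (25.206224 − 43.463347)/3 = 19.120516
R(2,1) = 19.220525 + (19.220525 − 25.206224)/3 = 17.225292
R(2,2) = 17.225292 + (17.225292 − 19.120516)/15 = 17.098944

17.0989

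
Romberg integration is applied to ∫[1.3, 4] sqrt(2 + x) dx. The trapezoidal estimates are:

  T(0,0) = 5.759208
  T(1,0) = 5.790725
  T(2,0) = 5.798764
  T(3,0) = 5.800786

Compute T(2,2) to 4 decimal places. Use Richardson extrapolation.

5.8015

Richardson extrapolation on the trapezoidal column (denominator 4−1=3):
T(1,1) = 5.790725 + (5.790725 − 5.759208)/3 = 5.801231
T(2,1) = (4·5.798764 − 5.790725) / 3 = 5.801444
T(2,2) = (16·5.801444 − 5.801231) / 15 = 5.801458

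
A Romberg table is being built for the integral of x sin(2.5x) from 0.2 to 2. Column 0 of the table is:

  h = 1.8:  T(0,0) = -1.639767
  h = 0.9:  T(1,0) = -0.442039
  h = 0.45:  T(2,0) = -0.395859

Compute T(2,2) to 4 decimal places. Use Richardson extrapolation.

Richardson extrapolation on the trapezoidal column (denominator 4−1=3):
T(1,1) = -0.442039 + (-0.442039 − (-1.639767))/3 = -0.042796
T(2,1) = -0.395859 + (-0.395859 − (-0.442039))/3 = -0.380466
T(2,2) = -0.380466 + (-0.380466 − (-0.042796))/15 = -0.402977
(Column j=1 coincides with Simpson's rule on the same nodes.)

-0.4030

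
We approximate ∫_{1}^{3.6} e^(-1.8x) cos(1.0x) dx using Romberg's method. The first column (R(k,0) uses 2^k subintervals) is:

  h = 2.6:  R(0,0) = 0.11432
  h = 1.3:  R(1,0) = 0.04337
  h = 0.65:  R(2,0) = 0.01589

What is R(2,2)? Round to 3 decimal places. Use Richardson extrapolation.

0.006

Richardson extrapolation on the trapezoidal column (denominator 4−1=3):
R(1,1) = (4·0.04337 − 0.11432) / 3 = 0.01972
R(2,1) = 0.01589 + (0.01589 − 0.04337)/3 = 0.00673
R(2,2) = 0.00673 + (0.00673 − 0.01972)/15 = 0.00586
(Column j=1 coincides with Simpson's rule on the same nodes.)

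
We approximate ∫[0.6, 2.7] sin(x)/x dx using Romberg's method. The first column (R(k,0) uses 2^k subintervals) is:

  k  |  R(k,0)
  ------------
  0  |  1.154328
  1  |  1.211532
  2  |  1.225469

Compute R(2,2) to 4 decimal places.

Richardson extrapolation on the trapezoidal column (denominator 4−1=3):
R(1,1) = (4·1.211532 − 1.154328) / 3 = 1.230600
R(2,1) = 1.225469 + (1.225469 − 1.211532)/3 = 1.230115
R(2,2) = (16·1.230115 − 1.230600) / 15 = 1.230083

1.2301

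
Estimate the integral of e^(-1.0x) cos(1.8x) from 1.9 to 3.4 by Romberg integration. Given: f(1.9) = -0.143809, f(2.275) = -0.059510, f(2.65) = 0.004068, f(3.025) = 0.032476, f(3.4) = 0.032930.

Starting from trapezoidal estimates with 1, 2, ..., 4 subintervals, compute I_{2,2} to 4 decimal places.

-0.0265

I_{0,0} (trapezoid, 1 panel, h=1.5000): -0.083159
I_{1,0} (trapezoid, 2 panels, h=0.7500): -0.038529
I_{2,0} (trapezoid, 4 panels, h=0.3750): -0.029402
I_{1,1} = -0.038529 + (-0.038529 − (-0.083159))/3 = -0.023652
I_{2,1} = -0.029402 + (-0.029402 − (-0.038529))/3 = -0.026360
I_{2,2} = -0.026360 + (-0.026360 − (-0.023652))/15 = -0.026541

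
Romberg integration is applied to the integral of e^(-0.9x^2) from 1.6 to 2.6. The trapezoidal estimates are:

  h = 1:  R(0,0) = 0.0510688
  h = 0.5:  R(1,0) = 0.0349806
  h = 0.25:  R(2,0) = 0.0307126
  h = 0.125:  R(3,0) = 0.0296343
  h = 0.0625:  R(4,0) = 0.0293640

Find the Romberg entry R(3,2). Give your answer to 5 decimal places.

0.02927

Richardson extrapolation on the trapezoidal column (denominator 4−1=3):
R(2,1) = (4·0.0307126 − 0.0349806) / 3 = 0.0292899
R(3,1) = (4·0.0296343 − 0.0307126) / 3 = 0.0292749
R(3,2) = (16·0.0292749 − 0.0292899) / 15 = 0.0292739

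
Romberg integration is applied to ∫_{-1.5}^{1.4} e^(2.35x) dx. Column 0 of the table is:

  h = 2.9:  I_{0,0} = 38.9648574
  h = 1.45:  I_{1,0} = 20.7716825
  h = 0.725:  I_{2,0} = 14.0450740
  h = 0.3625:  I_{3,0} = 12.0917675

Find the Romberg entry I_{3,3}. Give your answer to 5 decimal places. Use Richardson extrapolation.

11.41346

Richardson extrapolation on the trapezoidal column (denominator 4−1=3):
I_{1,1} = (4·20.7716825 − 38.9648574) / 3 = 14.7072909
I_{2,1} = 14.0450740 + (14.0450740 − 20.7716825)/3 = 11.8028712
I_{3,1} = (4·12.0917675 − 14.0450740) / 3 = 11.4406653
I_{2,2} = 11.8028712 + (11.8028712 − 14.7072909)/15 = 11.6092432
I_{3,2} = 11.4406653 + (11.4406653 − 11.8028712)/15 = 11.4165182
I_{3,3} = 11.4165182 + (11.4165182 − 11.6092432)/63 = 11.4134591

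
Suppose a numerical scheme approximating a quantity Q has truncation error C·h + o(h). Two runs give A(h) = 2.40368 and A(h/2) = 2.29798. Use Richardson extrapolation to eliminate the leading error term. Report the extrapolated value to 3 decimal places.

Extrapolated value = (2·A(h/2) − A(h)) / (2 − 1)
= (2·2.29798 − 2.40368) / 1
= 2.19228 / 1 = 2.19228

2.192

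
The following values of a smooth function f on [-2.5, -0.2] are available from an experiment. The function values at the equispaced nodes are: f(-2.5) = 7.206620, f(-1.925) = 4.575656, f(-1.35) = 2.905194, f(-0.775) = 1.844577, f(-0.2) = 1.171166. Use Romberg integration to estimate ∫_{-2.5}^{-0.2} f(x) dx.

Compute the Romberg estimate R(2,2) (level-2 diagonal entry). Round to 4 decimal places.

R(0,0) (trapezoid, 1 panel, h=2.3000): 9.634454
R(1,0) (trapezoid, 2 panels, h=1.1500): 8.158200
R(2,0) (trapezoid, 4 panels, h=0.5750): 7.770734
R(1,1) = 8.158200 + (8.158200 − 9.634454)/3 = 7.666115
R(2,1) = 7.770734 + (7.770734 − 8.158200)/3 = 7.641579
R(2,2) = 7.641579 + (7.641579 − 7.666115)/15 = 7.639943

7.6399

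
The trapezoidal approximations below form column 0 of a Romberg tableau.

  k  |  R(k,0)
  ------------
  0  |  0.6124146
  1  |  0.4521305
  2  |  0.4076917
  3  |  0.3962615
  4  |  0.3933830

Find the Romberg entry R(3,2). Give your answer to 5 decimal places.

R(2,1) = (4·0.4076917 − 0.4521305) / 3 = 0.3928788
R(3,1) = 0.3962615 + (0.3962615 − 0.4076917)/3 = 0.3924514
R(3,2) = (16·0.3924514 − 0.3928788) / 15 = 0.3924229
(Column j=1 coincides with Simpson's rule on the same nodes.)

0.39242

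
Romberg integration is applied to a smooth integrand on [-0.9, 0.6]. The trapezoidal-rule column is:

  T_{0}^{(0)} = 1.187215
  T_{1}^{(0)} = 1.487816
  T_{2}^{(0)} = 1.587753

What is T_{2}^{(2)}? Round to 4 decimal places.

T_{1}^{(1)} = (4·1.487816 − 1.187215) / 3 = 1.588016
T_{2}^{(1)} = 1.587753 + (1.587753 − 1.487816)/3 = 1.621065
T_{2}^{(2)} = 1.621065 + (1.621065 − 1.588016)/15 = 1.623268

1.6233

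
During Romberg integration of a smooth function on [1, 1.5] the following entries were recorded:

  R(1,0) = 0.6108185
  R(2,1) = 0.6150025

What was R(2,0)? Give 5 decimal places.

0.61396

From R(2,1) = (4·R(2,0) − R(1,0))/3, solve for R(2,0):
4·R(2,0) = 3·0.6150025 + 0.6108185 = 2.4558260
R(2,0) = 0.6139565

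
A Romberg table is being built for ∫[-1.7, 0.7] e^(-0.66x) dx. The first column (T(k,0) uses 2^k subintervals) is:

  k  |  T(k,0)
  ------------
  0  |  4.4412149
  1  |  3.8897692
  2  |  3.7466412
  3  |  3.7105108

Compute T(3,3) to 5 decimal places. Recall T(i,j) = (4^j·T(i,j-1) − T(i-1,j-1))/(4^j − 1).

3.69844

Richardson extrapolation on the trapezoidal column (denominator 4−1=3):
T(1,1) = (4·3.8897692 − 4.4412149) / 3 = 3.7059540
T(2,1) = (4·3.7466412 − 3.8897692) / 3 = 3.6989319
T(3,1) = 3.7105108 + (3.7105108 − 3.7466412)/3 = 3.6984673
T(2,2) = 3.6989319 + (3.6989319 − 3.7059540)/15 = 3.6984638
T(3,2) = 3.6984673 + (3.6984673 − 3.6989319)/15 = 3.6984363
T(3,3) = 3.6984363 + (3.6984363 − 3.6984638)/63 = 3.6984359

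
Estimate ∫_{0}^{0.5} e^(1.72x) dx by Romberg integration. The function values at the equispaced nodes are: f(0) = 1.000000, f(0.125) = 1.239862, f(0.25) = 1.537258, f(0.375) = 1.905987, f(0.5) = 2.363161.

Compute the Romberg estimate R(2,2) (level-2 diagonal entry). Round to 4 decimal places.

R(0,0) (trapezoid, 1 panel, h=0.5000): 0.840790
R(1,0) (trapezoid, 2 panels, h=0.2500): 0.804710
R(2,0) (trapezoid, 4 panels, h=0.1250): 0.795586
R(1,1) = 0.804710 + (0.804710 − 0.840790)/3 = 0.792683
R(2,1) = 0.795586 + (0.795586 − 0.804710)/3 = 0.792545
R(2,2) = 0.792545 + (0.792545 − 0.792683)/15 = 0.792536

0.7925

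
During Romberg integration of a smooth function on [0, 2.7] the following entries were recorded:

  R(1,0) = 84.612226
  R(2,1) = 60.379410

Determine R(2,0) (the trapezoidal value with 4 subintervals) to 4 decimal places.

66.4376

From R(2,1) = (4·R(2,0) − R(1,0))/3, solve for R(2,0):
4·R(2,0) = 3·60.379410 + 84.612226 = 265.750456
R(2,0) = 66.437614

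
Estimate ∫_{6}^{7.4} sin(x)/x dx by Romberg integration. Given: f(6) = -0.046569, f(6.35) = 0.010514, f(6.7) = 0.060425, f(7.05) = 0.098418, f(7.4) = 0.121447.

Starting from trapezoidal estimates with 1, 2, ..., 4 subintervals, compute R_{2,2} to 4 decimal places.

0.0737

R_{0,0} (trapezoid, 1 panel, h=1.4000): 0.052415
R_{1,0} (trapezoid, 2 panels, h=0.7000): 0.068505
R_{2,0} (trapezoid, 4 panels, h=0.3500): 0.072379
R_{1,1} = 0.068505 + (0.068505 − 0.052415)/3 = 0.073868
R_{2,1} = 0.072379 + (0.072379 − 0.068505)/3 = 0.073670
R_{2,2} = 0.073670 + (0.073670 − 0.073868)/15 = 0.073657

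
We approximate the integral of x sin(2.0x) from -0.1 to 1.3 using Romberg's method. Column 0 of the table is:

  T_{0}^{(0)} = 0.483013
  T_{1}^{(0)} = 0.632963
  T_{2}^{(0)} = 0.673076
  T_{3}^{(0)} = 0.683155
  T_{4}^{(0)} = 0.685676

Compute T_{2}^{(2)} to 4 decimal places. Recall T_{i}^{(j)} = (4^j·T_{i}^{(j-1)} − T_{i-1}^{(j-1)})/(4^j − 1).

0.6867

Richardson extrapolation on the trapezoidal column (denominator 4−1=3):
T_{1}^{(1)} = 0.632963 + (0.632963 − 0.483013)/3 = 0.682946
T_{2}^{(1)} = (4·0.673076 − 0.632963) / 3 = 0.686447
T_{2}^{(2)} = (16·0.686447 − 0.682946) / 15 = 0.686680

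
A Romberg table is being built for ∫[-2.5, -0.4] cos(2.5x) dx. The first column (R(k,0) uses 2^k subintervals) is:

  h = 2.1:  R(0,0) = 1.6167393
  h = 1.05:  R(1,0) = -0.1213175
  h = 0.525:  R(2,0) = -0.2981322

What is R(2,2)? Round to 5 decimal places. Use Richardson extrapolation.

-0.33416

Richardson extrapolation on the trapezoidal column (denominator 4−1=3):
R(1,1) = -0.1213175 + (-0.1213175 − 1.6167393)/3 = -0.7006698
R(2,1) = -0.2981322 + (-0.2981322 − (-0.1213175))/3 = -0.3570704
R(2,2) = -0.3570704 + (-0.3570704 − (-0.7006698))/15 = -0.3341638
(Column j=1 coincides with Simpson's rule on the same nodes.)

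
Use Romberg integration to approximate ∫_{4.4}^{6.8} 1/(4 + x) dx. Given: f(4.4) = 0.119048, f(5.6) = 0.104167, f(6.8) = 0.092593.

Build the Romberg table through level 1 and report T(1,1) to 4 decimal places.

0.2513

T(0,0) (trapezoid, 1 panel, h=2.4000): 0.253969
T(1,0) (trapezoid, 2 panels, h=1.2000): 0.251985
T(1,1) = 0.251985 + (0.251985 − 0.253969)/3 = 0.251324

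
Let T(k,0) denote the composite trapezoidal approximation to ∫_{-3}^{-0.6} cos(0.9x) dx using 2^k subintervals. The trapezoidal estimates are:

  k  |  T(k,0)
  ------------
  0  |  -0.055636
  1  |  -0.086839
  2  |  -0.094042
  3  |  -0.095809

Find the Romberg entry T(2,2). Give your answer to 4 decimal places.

-0.0964

T(1,1) = -0.086839 + (-0.086839 − (-0.055636))/3 = -0.097240
T(2,1) = (4·(-0.094042) − (-0.086839)) / 3 = -0.096443
T(2,2) = (16·(-0.096443) − (-0.097240)) / 15 = -0.096390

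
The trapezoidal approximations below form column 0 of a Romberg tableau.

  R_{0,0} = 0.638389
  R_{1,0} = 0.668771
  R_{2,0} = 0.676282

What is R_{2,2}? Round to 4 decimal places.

0.6788

Richardson extrapolation on the trapezoidal column (denominator 4−1=3):
R_{1,1} = 0.668771 + (0.668771 − 0.638389)/3 = 0.678898
R_{2,1} = 0.676282 + (0.676282 − 0.668771)/3 = 0.678786
R_{2,2} = (16·0.678786 − 0.678898) / 15 = 0.678779
(Column j=1 coincides with Simpson's rule on the same nodes.)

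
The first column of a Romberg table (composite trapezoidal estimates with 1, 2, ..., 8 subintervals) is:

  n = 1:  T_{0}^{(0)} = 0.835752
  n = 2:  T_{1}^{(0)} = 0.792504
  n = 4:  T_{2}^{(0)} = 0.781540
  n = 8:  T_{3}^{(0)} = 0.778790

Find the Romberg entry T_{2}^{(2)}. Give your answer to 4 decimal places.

0.7779

Richardson extrapolation on the trapezoidal column (denominator 4−1=3):
T_{1}^{(1)} = (4·0.792504 − 0.835752) / 3 = 0.778088
T_{2}^{(1)} = (4·0.781540 − 0.792504) / 3 = 0.777885
T_{2}^{(2)} = 0.777885 + (0.777885 − 0.778088)/15 = 0.777871
(Column j=1 coincides with Simpson's rule on the same nodes.)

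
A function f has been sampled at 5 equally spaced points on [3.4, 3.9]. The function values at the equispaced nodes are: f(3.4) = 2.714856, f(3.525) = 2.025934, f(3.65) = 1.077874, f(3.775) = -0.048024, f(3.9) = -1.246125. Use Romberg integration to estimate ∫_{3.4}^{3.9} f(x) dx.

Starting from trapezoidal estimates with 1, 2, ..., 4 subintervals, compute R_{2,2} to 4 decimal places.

R_{0,0} (trapezoid, 1 panel, h=0.5000): 0.367183
R_{1,0} (trapezoid, 2 panels, h=0.2500): 0.453060
R_{2,0} (trapezoid, 4 panels, h=0.1250): 0.473769
R_{1,1} = 0.453060 + (0.453060 − 0.367183)/3 = 0.481686
R_{2,1} = 0.473769 + (0.473769 − 0.453060)/3 = 0.480672
R_{2,2} = 0.480672 + (0.480672 − 0.481686)/15 = 0.480604

0.4806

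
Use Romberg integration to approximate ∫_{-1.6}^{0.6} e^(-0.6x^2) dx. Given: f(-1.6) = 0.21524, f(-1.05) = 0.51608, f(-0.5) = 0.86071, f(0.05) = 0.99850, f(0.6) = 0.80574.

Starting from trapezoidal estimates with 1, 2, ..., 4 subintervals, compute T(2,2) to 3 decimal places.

1.612

T(0,0) (trapezoid, 1 panel, h=2.2000): 1.12308
T(1,0) (trapezoid, 2 panels, h=1.1000): 1.50832
T(2,0) (trapezoid, 4 panels, h=0.5500): 1.58718
T(1,1) = 1.50832 + (1.50832 − 1.12308)/3 = 1.63673
T(2,1) = 1.58718 + (1.58718 − 1.50832)/3 = 1.61347
T(2,2) = 1.61347 + (1.61347 − 1.63673)/15 = 1.61192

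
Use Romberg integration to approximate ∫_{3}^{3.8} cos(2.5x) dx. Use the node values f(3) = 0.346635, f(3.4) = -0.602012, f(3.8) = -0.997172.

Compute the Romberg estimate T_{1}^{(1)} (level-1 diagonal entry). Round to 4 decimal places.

T_{0}^{(0)} (trapezoid, 1 panel, h=0.8000): -0.260215
T_{1}^{(0)} (trapezoid, 2 panels, h=0.4000): -0.370912
T_{1}^{(1)} = -0.370912 + (-0.370912 − (-0.260215))/3 = -0.407811

-0.4078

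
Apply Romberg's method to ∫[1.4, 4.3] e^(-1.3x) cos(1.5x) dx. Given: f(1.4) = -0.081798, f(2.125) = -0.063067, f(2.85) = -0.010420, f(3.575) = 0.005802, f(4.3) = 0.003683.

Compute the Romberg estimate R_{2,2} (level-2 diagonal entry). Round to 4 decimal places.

R_{0,0} (trapezoid, 1 panel, h=2.9000): -0.113267
R_{1,0} (trapezoid, 2 panels, h=1.4500): -0.071742
R_{2,0} (trapezoid, 4 panels, h=0.7250): -0.077388
R_{1,1} = -0.071742 + (-0.071742 − (-0.113267))/3 = -0.057900
R_{2,1} = -0.077388 + (-0.077388 − (-0.071742))/3 = -0.079270
R_{2,2} = -0.079270 + (-0.079270 − (-0.057900))/15 = -0.080695

-0.0807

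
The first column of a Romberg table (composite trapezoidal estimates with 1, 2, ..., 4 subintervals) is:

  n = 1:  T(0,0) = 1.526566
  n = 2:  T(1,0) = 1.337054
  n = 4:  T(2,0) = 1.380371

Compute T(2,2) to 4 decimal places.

T(1,1) = (4·1.337054 − 1.526566) / 3 = 1.273883
T(2,1) = (4·1.380371 − 1.337054) / 3 = 1.394810
T(2,2) = (16·1.394810 − 1.273883) / 15 = 1.402872

1.4029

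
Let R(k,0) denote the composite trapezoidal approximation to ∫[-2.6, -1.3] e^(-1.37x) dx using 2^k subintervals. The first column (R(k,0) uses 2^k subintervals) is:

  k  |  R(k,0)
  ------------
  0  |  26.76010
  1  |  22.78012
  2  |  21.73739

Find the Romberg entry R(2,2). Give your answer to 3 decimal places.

Richardson extrapolation on the trapezoidal column (denominator 4−1=3):
R(1,1) = 22.78012 + (22.78012 − 26.76010)/3 = 21.45346
R(2,1) = (4·21.73739 − 22.78012) / 3 = 21.38981
R(2,2) = 21.38981 + (21.38981 − 21.45346)/15 = 21.38557

21.386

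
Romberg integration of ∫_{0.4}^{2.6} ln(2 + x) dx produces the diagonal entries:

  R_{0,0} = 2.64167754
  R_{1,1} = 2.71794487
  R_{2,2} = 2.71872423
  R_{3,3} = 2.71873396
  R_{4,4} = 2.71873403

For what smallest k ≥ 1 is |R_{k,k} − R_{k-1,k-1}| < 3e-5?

k = 3

|R_{1,1} − R_{0,0}| = 0.07626733 ≥ 3e-5
|R_{2,2} − R_{1,1}| = 0.00077936 ≥ 3e-5
|R_{3,3} − R_{2,2}| = 0.00000973 < 3e-5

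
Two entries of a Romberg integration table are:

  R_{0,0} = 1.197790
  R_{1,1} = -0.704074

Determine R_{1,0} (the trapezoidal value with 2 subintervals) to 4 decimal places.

-0.2286

From R_{1,1} = (4·R_{1,0} − R_{0,0})/3, solve for R_{1,0}:
4·R_{1,0} = 3·(-0.704074) + 1.197790 = -0.914432
R_{1,0} = -0.228608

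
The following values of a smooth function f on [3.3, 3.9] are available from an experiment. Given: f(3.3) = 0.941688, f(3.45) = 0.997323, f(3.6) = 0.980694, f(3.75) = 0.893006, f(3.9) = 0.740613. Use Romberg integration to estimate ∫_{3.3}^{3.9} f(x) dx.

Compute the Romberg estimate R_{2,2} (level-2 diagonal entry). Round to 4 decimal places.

R_{0,0} (trapezoid, 1 panel, h=0.6000): 0.504690
R_{1,0} (trapezoid, 2 panels, h=0.3000): 0.546553
R_{2,0} (trapezoid, 4 panels, h=0.1500): 0.556826
R_{1,1} = 0.546553 + (0.546553 − 0.504690)/3 = 0.560507
R_{2,1} = 0.556826 + (0.556826 − 0.546553)/3 = 0.560250
R_{2,2} = 0.560250 + (0.560250 − 0.560507)/15 = 0.560233

0.5602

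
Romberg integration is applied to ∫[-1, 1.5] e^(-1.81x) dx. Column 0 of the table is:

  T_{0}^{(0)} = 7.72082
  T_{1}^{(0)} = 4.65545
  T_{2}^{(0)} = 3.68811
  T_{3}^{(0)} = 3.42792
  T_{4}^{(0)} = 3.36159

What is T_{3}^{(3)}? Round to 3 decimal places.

3.339

Richardson extrapolation on the trapezoidal column (denominator 4−1=3):
T_{1}^{(1)} = 4.65545 + (4.65545 − 7.72082)/3 = 3.63366
T_{2}^{(1)} = 3.68811 + (3.68811 − 4.65545)/3 = 3.36566
T_{3}^{(1)} = (4·3.42792 − 3.68811) / 3 = 3.34119
T_{2}^{(2)} = (16·3.36566 − 3.63366) / 15 = 3.34779
T_{3}^{(2)} = (16·3.34119 − 3.36566) / 15 = 3.33956
T_{3}^{(3)} = 3.33956 + (3.33956 − 3.34779)/63 = 3.33943
(Column j=1 coincides with Simpson's rule on the same nodes.)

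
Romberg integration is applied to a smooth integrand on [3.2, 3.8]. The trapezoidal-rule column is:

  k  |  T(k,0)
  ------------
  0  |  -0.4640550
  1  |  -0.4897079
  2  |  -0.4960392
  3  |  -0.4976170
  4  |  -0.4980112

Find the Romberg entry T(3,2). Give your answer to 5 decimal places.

T(2,1) = -0.4960392 + (-0.4960392 − (-0.4897079))/3 = -0.4981496
T(3,1) = -0.4976170 + (-0.4976170 − (-0.4960392))/3 = -0.4981429
T(3,2) = -0.4981429 + (-0.4981429 − (-0.4981496))/15 = -0.4981425
(Column j=1 coincides with Simpson's rule on the same nodes.)

-0.49814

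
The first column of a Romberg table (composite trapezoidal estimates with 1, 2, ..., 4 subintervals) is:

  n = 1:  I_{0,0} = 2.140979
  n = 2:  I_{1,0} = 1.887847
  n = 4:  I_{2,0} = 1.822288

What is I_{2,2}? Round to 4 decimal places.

Richardson extrapolation on the trapezoidal column (denominator 4−1=3):
I_{1,1} = 1.887847 + (1.887847 − 2.140979)/3 = 1.803470
I_{2,1} = 1.822288 + (1.822288 − 1.887847)/3 = 1.800435
I_{2,2} = (16·1.800435 − 1.803470) / 15 = 1.800233

1.8002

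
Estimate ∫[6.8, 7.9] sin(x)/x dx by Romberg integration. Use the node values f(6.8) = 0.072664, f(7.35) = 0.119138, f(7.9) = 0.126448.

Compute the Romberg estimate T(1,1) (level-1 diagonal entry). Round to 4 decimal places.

T(0,0) (trapezoid, 1 panel, h=1.1000): 0.109512
T(1,0) (trapezoid, 2 panels, h=0.5500): 0.120282
T(1,1) = 0.120282 + (0.120282 − 0.109512)/3 = 0.123872

0.1239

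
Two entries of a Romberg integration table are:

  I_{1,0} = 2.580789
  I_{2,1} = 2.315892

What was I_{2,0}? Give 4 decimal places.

From I_{2,1} = (4·I_{2,0} − I_{1,0})/3, solve for I_{2,0}:
4·I_{2,0} = 3·2.315892 + 2.580789 = 9.528465
I_{2,0} = 2.382116

2.3821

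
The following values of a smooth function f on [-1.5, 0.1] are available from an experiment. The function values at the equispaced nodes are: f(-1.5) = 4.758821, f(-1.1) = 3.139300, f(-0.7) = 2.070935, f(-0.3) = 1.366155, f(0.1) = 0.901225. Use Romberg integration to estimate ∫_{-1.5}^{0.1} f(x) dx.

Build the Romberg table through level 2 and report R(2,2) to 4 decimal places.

3.7093

R(0,0) (trapezoid, 1 panel, h=1.6000): 4.528037
R(1,0) (trapezoid, 2 panels, h=0.8000): 3.920766
R(2,0) (trapezoid, 4 panels, h=0.4000): 3.762565
R(1,1) = 3.920766 + (3.920766 − 4.528037)/3 = 3.718342
R(2,1) = 3.762565 + (3.762565 − 3.920766)/3 = 3.709831
R(2,2) = 3.709831 + (3.709831 − 3.718342)/15 = 3.709264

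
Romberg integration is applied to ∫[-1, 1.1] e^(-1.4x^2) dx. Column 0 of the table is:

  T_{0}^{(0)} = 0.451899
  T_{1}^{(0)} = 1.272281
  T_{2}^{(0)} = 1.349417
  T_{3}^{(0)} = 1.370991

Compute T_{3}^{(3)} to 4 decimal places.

Richardson extrapolation on the trapezoidal column (denominator 4−1=3):
T_{1}^{(1)} = 1.272281 + (1.272281 − 0.451899)/3 = 1.545742
T_{2}^{(1)} = (4·1.349417 − 1.272281) / 3 = 1.375129
T_{3}^{(1)} = 1.370991 + (1.370991 − 1.349417)/3 = 1.378182
T_{2}^{(2)} = (16·1.375129 − 1.545742) / 15 = 1.363755
T_{3}^{(2)} = (16·1.378182 − 1.375129) / 15 = 1.378386
T_{3}^{(3)} = (64·1.378386 − 1.363755) / 63 = 1.378618
(Column j=1 coincides with Simpson's rule on the same nodes.)

1.3786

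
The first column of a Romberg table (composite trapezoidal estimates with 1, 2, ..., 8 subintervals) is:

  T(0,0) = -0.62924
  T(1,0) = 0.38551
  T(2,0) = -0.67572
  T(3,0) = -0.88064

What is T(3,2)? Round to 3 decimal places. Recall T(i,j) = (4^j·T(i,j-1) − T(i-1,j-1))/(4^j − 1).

-0.944

T(2,1) = (4·(-0.67572) − 0.38551) / 3 = -1.02946
T(3,1) = (4·(-0.88064) − (-0.67572)) / 3 = -0.94895
T(3,2) = (16·(-0.94895) − (-1.02946)) / 15 = -0.94358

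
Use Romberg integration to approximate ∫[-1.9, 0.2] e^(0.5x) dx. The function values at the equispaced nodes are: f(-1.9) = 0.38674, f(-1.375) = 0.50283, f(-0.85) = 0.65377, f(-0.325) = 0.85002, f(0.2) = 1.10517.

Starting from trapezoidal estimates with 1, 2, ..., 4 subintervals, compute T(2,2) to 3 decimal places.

1.437

T(0,0) (trapezoid, 1 panel, h=2.1000): 1.56651
T(1,0) (trapezoid, 2 panels, h=1.0500): 1.46971
T(2,0) (trapezoid, 4 panels, h=0.5250): 1.44510
T(1,1) = 1.46971 + (1.46971 − 1.56651)/3 = 1.43744
T(2,1) = 1.44510 + (1.44510 − 1.46971)/3 = 1.43690
T(2,2) = 1.43690 + (1.43690 − 1.43744)/15 = 1.43686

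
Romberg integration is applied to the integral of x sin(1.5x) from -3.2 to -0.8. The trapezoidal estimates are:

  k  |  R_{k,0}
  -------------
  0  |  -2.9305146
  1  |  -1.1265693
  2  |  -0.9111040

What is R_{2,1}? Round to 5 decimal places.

Richardson extrapolation on the trapezoidal column (denominator 4−1=3):
R_{2,1} = -0.9111040 + (-0.9111040 − (-1.1265693))/3 = -0.8392822

-0.83928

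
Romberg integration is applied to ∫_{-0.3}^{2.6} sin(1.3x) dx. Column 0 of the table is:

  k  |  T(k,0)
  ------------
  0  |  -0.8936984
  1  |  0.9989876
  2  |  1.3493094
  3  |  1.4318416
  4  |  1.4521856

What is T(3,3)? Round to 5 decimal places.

1.45896

Richardson extrapolation on the trapezoidal column (denominator 4−1=3):
T(1,1) = (4·0.9989876 − (-0.8936984)) / 3 = 1.6298829
T(2,1) = 1.3493094 + (1.3493094 − 0.9989876)/3 = 1.4660833
T(3,1) = 1.4318416 + (1.4318416 − 1.3493094)/3 = 1.4593523
T(2,2) = 1.4660833 + (1.4660833 − 1.6298829)/15 = 1.4551633
T(3,2) = (16·1.4593523 − 1.4660833) / 15 = 1.4589036
T(3,3) = 1.4589036 + (1.4589036 − 1.4551633)/63 = 1.4589630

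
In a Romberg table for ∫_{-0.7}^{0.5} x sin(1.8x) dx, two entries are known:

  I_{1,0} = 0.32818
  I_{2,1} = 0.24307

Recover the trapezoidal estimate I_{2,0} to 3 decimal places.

0.264

From I_{2,1} = (4·I_{2,0} − I_{1,0})/3, solve for I_{2,0}:
4·I_{2,0} = 3·0.24307 + 0.32818 = 1.05739
I_{2,0} = 0.26435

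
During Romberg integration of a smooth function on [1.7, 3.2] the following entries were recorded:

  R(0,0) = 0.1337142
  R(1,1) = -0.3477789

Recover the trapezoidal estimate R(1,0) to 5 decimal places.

From R(1,1) = (4·R(1,0) − R(0,0))/3, solve for R(1,0):
4·R(1,0) = 3·(-0.3477789) + 0.1337142 = -0.9096225
R(1,0) = -0.2274056

-0.22741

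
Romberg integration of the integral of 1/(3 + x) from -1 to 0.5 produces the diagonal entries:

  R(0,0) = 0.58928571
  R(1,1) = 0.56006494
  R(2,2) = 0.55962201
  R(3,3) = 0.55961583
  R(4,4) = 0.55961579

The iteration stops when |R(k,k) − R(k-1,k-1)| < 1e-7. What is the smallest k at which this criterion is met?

|R(1,1) − R(0,0)| = 0.02922077 ≥ 1e-7
|R(2,2) − R(1,1)| = 0.00044293 ≥ 1e-7
|R(3,3) − R(2,2)| = 0.00000618 ≥ 1e-7
|R(4,4) − R(3,3)| = 0.00000004 < 1e-7

k = 4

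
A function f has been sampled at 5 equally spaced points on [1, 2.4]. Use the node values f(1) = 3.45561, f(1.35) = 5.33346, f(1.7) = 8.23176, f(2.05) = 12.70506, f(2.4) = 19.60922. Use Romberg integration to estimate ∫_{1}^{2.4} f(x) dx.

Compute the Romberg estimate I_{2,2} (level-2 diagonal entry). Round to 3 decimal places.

13.027

I_{0,0} (trapezoid, 1 panel, h=1.4000): 16.14538
I_{1,0} (trapezoid, 2 panels, h=0.7000): 13.83492
I_{2,0} (trapezoid, 4 panels, h=0.3500): 13.23094
I_{1,1} = 13.83492 + (13.83492 − 16.14538)/3 = 13.06477
I_{2,1} = 13.23094 + (13.23094 − 13.83492)/3 = 13.02961
I_{2,2} = 13.02961 + (13.02961 − 13.06477)/15 = 13.02727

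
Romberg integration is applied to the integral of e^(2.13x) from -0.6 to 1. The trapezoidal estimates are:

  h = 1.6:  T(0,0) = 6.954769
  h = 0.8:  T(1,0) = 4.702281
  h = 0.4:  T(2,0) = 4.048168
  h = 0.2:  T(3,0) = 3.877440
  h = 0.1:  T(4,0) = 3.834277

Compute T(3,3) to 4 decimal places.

T(1,1) = 4.702281 + (4.702281 − 6.954769)/3 = 3.951452
T(2,1) = (4·4.048168 − 4.702281) / 3 = 3.830130
T(3,1) = (4·3.877440 − 4.048168) / 3 = 3.820531
T(2,2) = (16·3.830130 − 3.951452) / 15 = 3.822042
T(3,2) = 3.820531 + (3.820531 − 3.830130)/15 = 3.819891
T(3,3) = (64·3.819891 − 3.822042) / 63 = 3.819857

3.8199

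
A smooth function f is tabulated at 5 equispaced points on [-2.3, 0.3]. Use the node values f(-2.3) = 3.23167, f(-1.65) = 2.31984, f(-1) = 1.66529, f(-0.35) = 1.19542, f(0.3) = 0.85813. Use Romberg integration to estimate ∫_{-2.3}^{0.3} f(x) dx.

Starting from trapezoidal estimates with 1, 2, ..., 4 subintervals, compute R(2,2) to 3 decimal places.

4.654

R(0,0) (trapezoid, 1 panel, h=2.6000): 5.31674
R(1,0) (trapezoid, 2 panels, h=1.3000): 4.82325
R(2,0) (trapezoid, 4 panels, h=0.6500): 4.69654
R(1,1) = 4.82325 + (4.82325 − 5.31674)/3 = 4.65875
R(2,1) = 4.69654 + (4.69654 − 4.82325)/3 = 4.65430
R(2,2) = 4.65430 + (4.65430 − 4.65875)/15 = 4.65400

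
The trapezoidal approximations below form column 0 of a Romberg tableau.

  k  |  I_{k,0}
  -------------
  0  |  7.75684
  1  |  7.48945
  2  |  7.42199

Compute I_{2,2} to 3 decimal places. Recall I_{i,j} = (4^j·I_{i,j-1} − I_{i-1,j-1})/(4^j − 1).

7.399

Richardson extrapolation on the trapezoidal column (denominator 4−1=3):
I_{1,1} = (4·7.48945 − 7.75684) / 3 = 7.40032
I_{2,1} = (4·7.42199 − 7.48945) / 3 = 7.39950
I_{2,2} = 7.39950 + (7.39950 − 7.40032)/15 = 7.39945
(Column j=1 coincides with Simpson's rule on the same nodes.)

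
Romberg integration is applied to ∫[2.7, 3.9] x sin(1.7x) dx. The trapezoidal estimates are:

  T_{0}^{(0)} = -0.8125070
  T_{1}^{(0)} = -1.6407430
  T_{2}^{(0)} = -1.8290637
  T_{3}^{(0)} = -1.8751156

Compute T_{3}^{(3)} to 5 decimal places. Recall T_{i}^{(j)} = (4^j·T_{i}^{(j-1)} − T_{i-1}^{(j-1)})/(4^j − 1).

Richardson extrapolation on the trapezoidal column (denominator 4−1=3):
T_{1}^{(1)} = (4·(-1.6407430) − (-0.8125070)) / 3 = -1.9168217
T_{2}^{(1)} = -1.8290637 + (-1.8290637 − (-1.6407430))/3 = -1.8918373
T_{3}^{(1)} = (4·(-1.8751156) − (-1.8290637)) / 3 = -1.8904662
T_{2}^{(2)} = -1.8918373 + (-1.8918373 − (-1.9168217))/15 = -1.8901717
T_{3}^{(2)} = -1.8904662 + (-1.8904662 − (-1.8918373))/15 = -1.8903748
T_{3}^{(3)} = -1.8903748 + (-1.8903748 − (-1.8901717))/63 = -1.8903780
(Column j=1 coincides with Simpson's rule on the same nodes.)

-1.89038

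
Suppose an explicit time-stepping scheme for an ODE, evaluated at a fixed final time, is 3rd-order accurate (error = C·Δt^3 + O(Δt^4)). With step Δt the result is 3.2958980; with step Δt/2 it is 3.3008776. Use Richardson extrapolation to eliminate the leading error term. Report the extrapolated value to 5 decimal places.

3.30159

Extrapolated value = (8·A(Δt/2) − A(Δt)) / (8 − 1)
= (8·3.3008776 − 3.2958980) / 7
= 23.1111228 / 7 = 3.3015890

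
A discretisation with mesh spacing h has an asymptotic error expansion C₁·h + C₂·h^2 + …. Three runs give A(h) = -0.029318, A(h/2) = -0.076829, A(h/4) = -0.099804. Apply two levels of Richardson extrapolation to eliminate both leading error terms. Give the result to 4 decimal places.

First eliminate the h term (factor 2^1 = 2):
  B₁ = (2·(-0.076829) − (-0.029318))/1 = -0.124340
  B₂ = (2·(-0.099804) − (-0.076829))/1 = -0.122779
Then eliminate the h^2 term (factor 2^2 = 4):
  (4·(-0.122779) − (-0.124340))/3 = -0.122259

-0.1223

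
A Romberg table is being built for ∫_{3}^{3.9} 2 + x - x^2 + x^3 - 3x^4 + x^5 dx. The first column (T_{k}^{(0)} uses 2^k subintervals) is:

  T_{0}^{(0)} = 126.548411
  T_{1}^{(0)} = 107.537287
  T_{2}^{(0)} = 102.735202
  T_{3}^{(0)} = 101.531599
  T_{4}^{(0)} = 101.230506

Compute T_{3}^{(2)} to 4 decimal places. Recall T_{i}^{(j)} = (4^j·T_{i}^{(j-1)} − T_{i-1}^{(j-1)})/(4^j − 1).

101.1301

Richardson extrapolation on the trapezoidal column (denominator 4−1=3):
T_{2}^{(1)} = (4·102.735202 − 107.537287) / 3 = 101.134507
T_{3}^{(1)} = (4·101.531599 − 102.735202) / 3 = 101.130398
T_{3}^{(2)} = 101.130398 + (101.130398 − 101.134507)/15 = 101.130124
(Column j=1 coincides with Simpson's rule on the same nodes.)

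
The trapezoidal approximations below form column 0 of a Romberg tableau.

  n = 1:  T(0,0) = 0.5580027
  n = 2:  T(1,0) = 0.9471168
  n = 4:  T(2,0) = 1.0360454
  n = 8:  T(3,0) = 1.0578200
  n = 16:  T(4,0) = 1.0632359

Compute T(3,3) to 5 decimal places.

Richardson extrapolation on the trapezoidal column (denominator 4−1=3):
T(1,1) = 0.9471168 + (0.9471168 − 0.5580027)/3 = 1.0768215
T(2,1) = 1.0360454 + (1.0360454 − 0.9471168)/3 = 1.0656883
T(3,1) = 1.0578200 + (1.0578200 − 1.0360454)/3 = 1.0650782
T(2,2) = 1.0656883 + (1.0656883 − 1.0768215)/15 = 1.0649461
T(3,2) = (16·1.0650782 − 1.0656883) / 15 = 1.0650375
T(3,3) = 1.0650375 + (1.0650375 − 1.0649461)/63 = 1.0650390
(Column j=1 coincides with Simpson's rule on the same nodes.)

1.06504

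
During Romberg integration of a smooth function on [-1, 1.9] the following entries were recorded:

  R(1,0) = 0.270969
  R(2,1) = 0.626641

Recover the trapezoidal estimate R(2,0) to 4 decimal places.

0.5377

From R(2,1) = (4·R(2,0) − R(1,0))/3, solve for R(2,0):
4·R(2,0) = 3·0.626641 + 0.270969 = 2.150892
R(2,0) = 0.537723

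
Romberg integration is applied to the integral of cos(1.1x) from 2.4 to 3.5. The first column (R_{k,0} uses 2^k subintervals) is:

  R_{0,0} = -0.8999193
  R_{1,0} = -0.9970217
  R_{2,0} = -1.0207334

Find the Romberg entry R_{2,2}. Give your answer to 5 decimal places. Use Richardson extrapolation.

-1.02859

R_{1,1} = (4·(-0.9970217) − (-0.8999193)) / 3 = -1.0293892
R_{2,1} = (4·(-1.0207334) − (-0.9970217)) / 3 = -1.0286373
R_{2,2} = -1.0286373 + (-1.0286373 − (-1.0293892))/15 = -1.0285872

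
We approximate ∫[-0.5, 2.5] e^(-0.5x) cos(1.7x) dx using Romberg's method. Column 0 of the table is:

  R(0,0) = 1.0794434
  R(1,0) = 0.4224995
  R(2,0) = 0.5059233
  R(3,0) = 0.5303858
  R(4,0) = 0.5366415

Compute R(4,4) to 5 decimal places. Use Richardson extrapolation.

0.53874

Richardson extrapolation on the trapezoidal column (denominator 4−1=3):
R(1,1) = 0.4224995 + (0.4224995 − 1.0794434)/3 = 0.2035182
R(2,1) = (4·0.5059233 − 0.4224995) / 3 = 0.5337312
R(3,1) = 0.5303858 + (0.5303858 − 0.5059233)/3 = 0.5385400
R(4,1) = 0.5366415 + (0.5366415 − 0.5303858)/3 = 0.5387267
R(2,2) = (16·0.5337312 − 0.2035182) / 15 = 0.5557454
R(3,2) = 0.5385400 + (0.5385400 − 0.5337312)/15 = 0.5388606
R(4,2) = 0.5387267 + (0.5387267 − 0.5385400)/15 = 0.5387391
R(3,3) = 0.5388606 + (0.5388606 − 0.5557454)/63 = 0.5385926
R(4,3) = (64·0.5387391 − 0.5388606) / 63 = 0.5387372
R(4,4) = (256·0.5387372 − 0.5385926) / 255 = 0.5387378
(Column j=1 coincides with Simpson's rule on the same nodes.)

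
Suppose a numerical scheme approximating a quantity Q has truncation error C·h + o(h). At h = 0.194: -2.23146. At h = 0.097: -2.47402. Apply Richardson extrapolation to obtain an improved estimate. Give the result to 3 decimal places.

Extrapolated value = (2·A(h/2) − A(h)) / (2 − 1)
= (2·(-2.47402) − (-2.23146)) / 1
= -2.71658 / 1 = -2.71658

-2.717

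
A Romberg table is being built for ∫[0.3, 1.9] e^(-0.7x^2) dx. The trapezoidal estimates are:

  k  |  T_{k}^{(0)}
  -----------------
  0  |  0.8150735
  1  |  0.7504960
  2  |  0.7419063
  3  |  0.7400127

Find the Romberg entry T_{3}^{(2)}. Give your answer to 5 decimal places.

T_{2}^{(1)} = 0.7419063 + (0.7419063 − 0.7504960)/3 = 0.7390431
T_{3}^{(1)} = 0.7400127 + (0.7400127 − 0.7419063)/3 = 0.7393815
T_{3}^{(2)} = 0.7393815 + (0.7393815 − 0.7390431)/15 = 0.7394041
(Column j=1 coincides with Simpson's rule on the same nodes.)

0.73940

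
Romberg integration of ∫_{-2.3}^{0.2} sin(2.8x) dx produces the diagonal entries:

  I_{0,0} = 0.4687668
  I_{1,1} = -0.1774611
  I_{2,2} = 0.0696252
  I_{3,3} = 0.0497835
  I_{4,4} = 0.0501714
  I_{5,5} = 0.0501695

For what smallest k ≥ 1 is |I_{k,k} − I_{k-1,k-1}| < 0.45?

|I_{1,1} − I_{0,0}| = 0.6462279 ≥ 0.45
|I_{2,2} − I_{1,1}| = 0.2470863 < 0.45

k = 2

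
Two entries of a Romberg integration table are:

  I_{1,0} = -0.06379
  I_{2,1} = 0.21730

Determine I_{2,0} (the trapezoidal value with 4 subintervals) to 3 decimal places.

From I_{2,1} = (4·I_{2,0} − I_{1,0})/3, solve for I_{2,0}:
4·I_{2,0} = 3·0.21730 + (-0.06379) = 0.58811
I_{2,0} = 0.14703

0.147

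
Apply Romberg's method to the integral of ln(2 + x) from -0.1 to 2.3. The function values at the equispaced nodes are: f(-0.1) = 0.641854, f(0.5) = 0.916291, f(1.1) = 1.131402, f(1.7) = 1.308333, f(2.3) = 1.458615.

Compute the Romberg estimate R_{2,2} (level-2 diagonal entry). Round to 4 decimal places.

2.6525

R_{0,0} (trapezoid, 1 panel, h=2.4000): 2.520563
R_{1,0} (trapezoid, 2 panels, h=1.2000): 2.617964
R_{2,0} (trapezoid, 4 panels, h=0.6000): 2.643756
R_{1,1} = 2.617964 + (2.617964 − 2.520563)/3 = 2.650431
R_{2,1} = 2.643756 + (2.643756 − 2.617964)/3 = 2.652353
R_{2,2} = 2.652353 + (2.652353 − 2.650431)/15 = 2.652481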